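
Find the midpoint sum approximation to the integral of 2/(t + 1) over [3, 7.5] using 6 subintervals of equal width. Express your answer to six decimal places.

1.505280

Δt = (7.5 − 3)/6 = 0.75.
Midpoints: 3.375, 4.125, 4.875, 5.625, 6.375, 7.125.
f(3.375) = 16/35, f(4.125) = 16/41, f(4.875) = 16/47, f(5.625) = 16/53, f(6.375) = 16/59, f(7.125) = 16/65.
Sum = Δt · [f(3.375) + f(4.125) + f(4.875) + ...].
Sum ≈ 1.505280.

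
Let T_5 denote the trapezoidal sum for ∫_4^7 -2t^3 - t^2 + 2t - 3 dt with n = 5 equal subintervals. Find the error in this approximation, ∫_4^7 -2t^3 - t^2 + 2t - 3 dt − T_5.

Exact integral: ∫_4^7 f(t) dt = -1141.5.
T_5 = -1147.62.
Error = -1141.5 − (-1147.62) = 6.12.

6.12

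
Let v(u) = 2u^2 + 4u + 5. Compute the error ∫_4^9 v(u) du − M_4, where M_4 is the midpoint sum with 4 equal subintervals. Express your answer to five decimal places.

1.30208

Exact integral: ∫_4^9 v(u) du ≈ 598.3333333.
M_4 = 597.03125.
Error ≈ 598.3333333 − 597.03125 ≈ 1.30208.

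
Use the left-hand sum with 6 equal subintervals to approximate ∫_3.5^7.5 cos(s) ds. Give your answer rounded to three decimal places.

0.813

Δs = (7.5 − 3.5)/6 = 2/3.
Left endpoints: 3.5, 25/6, 29/6, 5.5, 37/6, 41/6.
f(3.5) ≈ -0.936, f(25/6) ≈ -0.519, f(29/6) ≈ 0.121, f(5.5) ≈ 0.709, f(37/6) ≈ 0.993, f(41/6) ≈ 0.852.
Sum = Δs · [f(3.5) + f(25/6) + f(29/6) + ...].
Sum ≈ 0.813.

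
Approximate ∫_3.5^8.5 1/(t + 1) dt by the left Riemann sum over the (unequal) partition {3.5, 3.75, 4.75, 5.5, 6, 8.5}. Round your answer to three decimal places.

Subinterval widths: 0.25, 1, 0.75, 0.5, 2.5.
Left endpoints: 3.5, 3.75, 4.75, 5.5, 6.
f(3.5) = 2/9, f(3.75) = 4/19, f(4.75) = 4/23, f(5.5) = 2/13, f(6) = 1/7.
Sum = Σ Δt_i · f(t_i).
Sum ≈ 0.831.

0.831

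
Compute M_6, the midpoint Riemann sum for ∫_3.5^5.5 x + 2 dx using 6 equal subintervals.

Δx = (5.5 − 3.5)/6 = 1/3.
Midpoints: 11/3, 4, 13/3, 14/3, 5, 16/3.
f(11/3) = 17/3, f(4) = 6, f(13/3) = 19/3, f(14/3) = 20/3, f(5) = 7, f(16/3) = 22/3.
Sum = Δx · [f(11/3) + f(4) + f(13/3) + ...].
Sum = 13.

13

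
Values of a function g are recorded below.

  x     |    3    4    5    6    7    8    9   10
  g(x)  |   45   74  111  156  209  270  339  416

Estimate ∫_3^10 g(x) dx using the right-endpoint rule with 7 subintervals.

Δx = 1.
Sum = 1·[74 + 111 + 156 + 209 + 270 + 339 + 416] = 1575.

1575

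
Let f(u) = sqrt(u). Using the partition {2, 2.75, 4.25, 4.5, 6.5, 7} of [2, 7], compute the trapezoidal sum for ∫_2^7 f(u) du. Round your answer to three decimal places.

Subinterval widths: 0.75, 1.5, 0.25, 2, 0.5.
f(2) ≈ 1.414, f(2.75) ≈ 1.658, f(4.25) ≈ 2.062, f(4.5) ≈ 2.121, f(6.5) ≈ 2.550, f(7) ≈ 2.646.
On each subinterval the trapezoid contributes (Δu_i/2)·[f(u_{i-1}) + f(u_i)].
Sum ≈ 10.435.

10.435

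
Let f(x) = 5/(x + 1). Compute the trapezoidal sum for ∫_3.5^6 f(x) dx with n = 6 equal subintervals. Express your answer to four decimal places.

2.2113

Δx = (6 − 3.5)/6 = 5/12.
f(3.5) = 10/9, f(47/12) = 60/59, f(13/3) = 0.9375, f(4.75) = 20/23, f(31/6) = 30/37, f(67/12) = 60/79, f(6) = 5/7.
T_6 = (Δx/2)·[f(x_0) + 2f(x_1) + ... + 2f(x_{5}) + f(x_6)].
Sum ≈ 2.2113.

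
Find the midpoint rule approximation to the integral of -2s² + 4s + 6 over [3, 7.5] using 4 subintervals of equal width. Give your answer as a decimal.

-140.80078125

Δs = (7.5 − 3)/4 = 1.125.
Midpoints: 3.5625, 4.6875, 5.8125, 6.9375.
f(3.5625) = -5.1328125, f(4.6875) = -19.1953125, f(5.8125) = -38.3203125, f(6.9375) = -62.5078125.
Sum = Δs · [f(3.5625) + f(4.6875) + f(5.8125) + f(6.9375)].
Sum = -140.80078125.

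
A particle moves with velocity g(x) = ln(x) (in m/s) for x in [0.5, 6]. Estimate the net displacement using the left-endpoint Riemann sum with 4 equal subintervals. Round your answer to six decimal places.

Δx = (6 − 0.5)/4 = 1.375.
Left endpoints: 0.5, 1.875, 3.25, 4.625.
g(0.5) ≈ -0.693147, g(1.875) ≈ 0.628609, g(3.25) ≈ 1.178655, g(4.625) ≈ 1.531476.
Sum = Δx · [g(0.5) + g(1.875) + g(3.25) + g(4.625)].
Sum ≈ 3.637690.

3.637690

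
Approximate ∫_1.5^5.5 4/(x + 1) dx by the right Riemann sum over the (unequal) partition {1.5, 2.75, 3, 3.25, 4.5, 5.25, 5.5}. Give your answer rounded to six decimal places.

3.361565

Subinterval widths: 1.25, 0.25, 0.25, 1.25, 0.75, 0.25.
Right endpoints: 2.75, 3, 3.25, 4.5, 5.25, 5.5.
f(2.75) = 16/15, f(3) = 1, f(3.25) = 16/17, f(4.5) = 8/11, f(5.25) = 0.64, f(5.5) = 8/13.
Sum = Σ Δx_i · f(x_i).
Sum ≈ 3.361565.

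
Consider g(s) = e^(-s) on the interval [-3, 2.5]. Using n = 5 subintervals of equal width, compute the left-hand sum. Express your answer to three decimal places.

32.983

Δs = (2.5 − (-3))/5 = 1.1.
Left endpoints: -3, -1.9, -0.8, 0.3, 1.4.
g(-3) ≈ 20.086, g(-1.9) ≈ 6.686, g(-0.8) ≈ 2.226, g(0.3) ≈ 0.741, g(1.4) ≈ 0.247.
Sum = Δs · [g(-3) + g(-1.9) + g(-0.8) + g(0.3) + g(1.4)].
Sum ≈ 32.983.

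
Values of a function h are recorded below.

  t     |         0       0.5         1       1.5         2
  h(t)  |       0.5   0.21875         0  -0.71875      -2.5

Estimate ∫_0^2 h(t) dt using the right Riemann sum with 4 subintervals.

-1.5

Δt = 0.5.
Sum = 0.5·[0.21875 + 0 + (-0.71875) + (-2.5)] = -1.5.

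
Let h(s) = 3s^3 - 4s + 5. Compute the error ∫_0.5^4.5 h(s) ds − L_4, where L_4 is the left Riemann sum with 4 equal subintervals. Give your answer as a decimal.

113.5

Exact integral: ∫_0.5^4.5 h(s) ds = 287.5.
L_4 = 174.
Error = 287.5 − 174 = 113.5.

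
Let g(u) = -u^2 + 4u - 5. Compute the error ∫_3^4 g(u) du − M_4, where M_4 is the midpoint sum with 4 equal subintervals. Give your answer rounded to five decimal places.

Exact integral: ∫_3^4 g(u) du ≈ -3.3333333.
M_4 = -3.328125.
Error ≈ -3.3333333 − (-3.328125) ≈ -0.00521.

-0.00521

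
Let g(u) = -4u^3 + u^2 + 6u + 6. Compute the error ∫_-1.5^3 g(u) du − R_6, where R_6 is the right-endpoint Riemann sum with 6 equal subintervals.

Exact integral: ∫_-1.5^3 g(u) du = -18.5625.
R_6 = -54.84375.
Error = -18.5625 − (-54.84375) = 36.28125.

36.28125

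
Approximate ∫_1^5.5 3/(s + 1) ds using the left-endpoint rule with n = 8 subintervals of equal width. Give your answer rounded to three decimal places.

3.846

Δs = (5.5 − 1)/8 = 0.5625.
Left endpoints: 1, 1.5625, 2.125, 2.6875, 3.25, 3.8125, 4.375, 4.9375.
f(1) = 1.5, f(1.5625) = 48/41, f(2.125) = 0.96, f(2.6875) = 48/59, f(3.25) = 12/17, f(3.8125) = 48/77, f(4.375) = 24/43, f(4.9375) = 48/95.
Sum = Δs · [f(1) + f(1.5625) + f(2.125) + ...].
Sum ≈ 3.846.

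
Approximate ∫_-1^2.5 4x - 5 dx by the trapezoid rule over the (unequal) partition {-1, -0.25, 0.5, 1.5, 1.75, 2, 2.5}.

Subinterval widths: 0.75, 0.75, 1, 0.25, 0.25, 0.5.
f(-1) = -9, f(-0.25) = -6, f(0.5) = -3, f(1.5) = 1, f(1.75) = 2, f(2) = 3, f(2.5) = 5.
On each subinterval the trapezoid contributes (Δx_i/2)·[f(x_{i-1}) + f(x_i)].
Sum = -7.

-7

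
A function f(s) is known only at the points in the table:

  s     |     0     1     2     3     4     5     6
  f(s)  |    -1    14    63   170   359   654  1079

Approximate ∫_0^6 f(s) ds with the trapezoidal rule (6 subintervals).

1799

Δs = 1.
T_6 = (1/2)·[(-1) + 2·14 + 2·63 + 2·170 + 2·359 + 2·654 + 1079] = 1799.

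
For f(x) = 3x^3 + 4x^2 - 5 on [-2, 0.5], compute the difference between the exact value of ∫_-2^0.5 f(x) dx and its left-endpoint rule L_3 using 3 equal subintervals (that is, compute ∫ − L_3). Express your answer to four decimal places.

4.7020

Exact integral: ∫_-2^0.5 f(x) dx ≈ -13.619792.
L_3 ≈ -18.321759.
Error ≈ -13.619792 − (-18.321759) ≈ 4.7020.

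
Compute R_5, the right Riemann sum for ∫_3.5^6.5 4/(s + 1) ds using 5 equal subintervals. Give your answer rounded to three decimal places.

Δs = (6.5 − 3.5)/5 = 0.6.
Right endpoints: 4.1, 4.7, 5.3, 5.9, 6.5.
f(4.1) = 40/51, f(4.7) = 40/57, f(5.3) = 40/63, f(5.9) = 40/69, f(6.5) = 8/15.
Sum = Δs · [f(4.1) + f(4.7) + f(5.3) + f(5.9) + f(6.5)].
Sum ≈ 1.940.

1.940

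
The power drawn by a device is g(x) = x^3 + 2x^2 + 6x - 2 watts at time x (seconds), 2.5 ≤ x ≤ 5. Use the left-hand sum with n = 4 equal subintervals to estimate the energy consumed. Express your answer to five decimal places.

Δx = (5 − 2.5)/4 = 0.625.
Left endpoints: 2.5, 3.125, 3.75, 4.375.
g(2.5) = 41.125, g(3.125) = 34201/512, g(3.75) = 101.359375, g(4.375) = 74891/512.
Sum = Δx · [g(2.5) + g(3.125) + g(3.75) + g(4.375)].
Sum ≈ 222.22168.

222.22168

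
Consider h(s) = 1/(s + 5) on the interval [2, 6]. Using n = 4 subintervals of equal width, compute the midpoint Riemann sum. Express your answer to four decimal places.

0.4515

Δs = (6 − 2)/4 = 1.
Midpoints: 2.5, 3.5, 4.5, 5.5.
h(2.5) = 2/15, h(3.5) = 2/17, h(4.5) = 2/19, h(5.5) = 2/21.
Sum = Δs · [h(2.5) + h(3.5) + h(4.5) + h(5.5)].
Sum ≈ 0.4515.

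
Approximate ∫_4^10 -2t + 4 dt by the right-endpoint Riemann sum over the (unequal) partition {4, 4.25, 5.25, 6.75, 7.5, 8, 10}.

-68.125

Subinterval widths: 0.25, 1, 1.5, 0.75, 0.5, 2.
Right endpoints: 4.25, 5.25, 6.75, 7.5, 8, 10.
f(4.25) = -4.5, f(5.25) = -6.5, f(6.75) = -9.5, f(7.5) = -11, f(8) = -12, f(10) = -16.
Sum = Σ Δt_i · f(t_i).
Sum = -68.125.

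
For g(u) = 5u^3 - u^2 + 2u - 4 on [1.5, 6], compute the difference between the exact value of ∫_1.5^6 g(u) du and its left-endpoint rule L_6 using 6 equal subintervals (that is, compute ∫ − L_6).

Exact integral: ∫_1.5^6 g(u) du = 1558.546875.
L_6 = 1192.46484375.
Error = 1558.546875 − 1192.46484375 = 366.08203125.

366.08203125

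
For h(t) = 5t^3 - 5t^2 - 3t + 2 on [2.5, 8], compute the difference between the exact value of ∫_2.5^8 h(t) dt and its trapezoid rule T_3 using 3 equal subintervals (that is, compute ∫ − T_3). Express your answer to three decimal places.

Exact integral: ∫_2.5^8 h(t) dt ≈ 4168.25521.
T_3 ≈ 4395.48032.
Error ≈ 4168.25521 − 4395.48032 ≈ -227.225.

-227.225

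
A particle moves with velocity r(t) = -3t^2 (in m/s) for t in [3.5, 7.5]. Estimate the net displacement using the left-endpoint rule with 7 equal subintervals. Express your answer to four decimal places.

-341.9388

Δt = (7.5 − 3.5)/7 = 4/7.
Left endpoints: 3.5, 57/14, 65/14, 73/14, 81/14, 89/14, 97/14.
r(3.5) = -36.75, r(57/14) = -9747/196, r(65/14) = -12675/196, r(73/14) = -15987/196, r(81/14) = -19683/196, r(89/14) = -23763/196, r(97/14) = -28227/196.
Sum = Δt · [r(3.5) + r(57/14) + r(65/14) + ...].
Sum ≈ -341.9388.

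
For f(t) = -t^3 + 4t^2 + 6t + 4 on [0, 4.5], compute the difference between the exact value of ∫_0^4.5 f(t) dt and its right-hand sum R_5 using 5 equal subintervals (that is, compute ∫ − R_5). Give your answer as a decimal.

-5.923125

Exact integral: ∫_0^4.5 f(t) dt = 97.734375.
R_5 = 103.6575.
Error = 97.734375 − 103.6575 = -5.923125.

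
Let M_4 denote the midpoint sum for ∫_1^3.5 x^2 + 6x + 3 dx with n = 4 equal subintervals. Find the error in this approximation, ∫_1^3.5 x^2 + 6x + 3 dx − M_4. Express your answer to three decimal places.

0.081

Exact integral: ∫_1^3.5 f(x) dx ≈ 55.20833.
M_4 ≈ 55.12695.
Error ≈ 55.20833 − 55.12695 ≈ 0.081.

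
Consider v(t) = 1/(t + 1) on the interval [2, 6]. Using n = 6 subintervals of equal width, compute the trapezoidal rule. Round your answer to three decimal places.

0.851

Δt = (6 − 2)/6 = 2/3.
v(2) = 1/3, v(8/3) = 3/11, v(10/3) = 3/13, v(4) = 0.2, v(14/3) = 3/17, v(16/3) = 3/19, v(6) = 1/7.
T_6 = (Δt/2)·[v(t_0) + 2v(t_1) + ... + 2v(t_{5}) + v(t_6)].
Sum ≈ 0.851.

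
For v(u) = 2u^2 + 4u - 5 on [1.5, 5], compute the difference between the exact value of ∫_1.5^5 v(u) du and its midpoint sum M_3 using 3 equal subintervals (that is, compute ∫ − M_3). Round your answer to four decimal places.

0.7940

Exact integral: ∫_1.5^5 v(u) du ≈ 109.083333.
M_3 ≈ 108.289352.
Error ≈ 109.083333 − 108.289352 ≈ 0.7940.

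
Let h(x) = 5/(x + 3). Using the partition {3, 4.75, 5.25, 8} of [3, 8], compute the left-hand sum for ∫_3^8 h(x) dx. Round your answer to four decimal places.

Subinterval widths: 1.75, 0.5, 2.75.
Left endpoints: 3, 4.75, 5.25.
h(3) = 5/6, h(4.75) = 20/31, h(5.25) = 20/33.
Sum = Σ Δx_i · h(x_i).
Sum ≈ 3.4476.

3.4476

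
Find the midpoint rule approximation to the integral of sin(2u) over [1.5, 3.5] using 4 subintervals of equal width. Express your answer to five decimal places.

Δu = (3.5 − 1.5)/4 = 0.5.
Midpoints: 1.75, 2.25, 2.75, 3.25.
f(1.75) ≈ -0.35078, f(2.25) ≈ -0.97753, f(2.75) ≈ -0.70554, f(3.25) ≈ 0.21512.
Sum = Δu · [f(1.75) + f(2.25) + f(2.75) + f(3.25)].
Sum ≈ -0.90937.

-0.90937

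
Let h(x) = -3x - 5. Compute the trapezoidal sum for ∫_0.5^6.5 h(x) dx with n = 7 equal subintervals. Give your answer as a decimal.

Δx = (6.5 − 0.5)/7 = 6/7.
h(0.5) = -6.5, h(19/14) = -127/14, h(31/14) = -163/14, h(43/14) = -199/14, h(55/14) = -235/14, h(67/14) = -271/14, h(79/14) = -307/14, h(6.5) = -24.5.
T_7 = (Δx/2)·[h(x_0) + 2h(x_1) + ... + 2h(x_{6}) + h(x_7)].
Sum = -93.

-93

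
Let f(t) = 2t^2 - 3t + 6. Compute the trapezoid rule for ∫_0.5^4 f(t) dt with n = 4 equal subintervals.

40.8515625

Δt = (4 − 0.5)/4 = 0.875.
f(0.5) = 5, f(1.375) = 5.65625, f(2.25) = 9.375, f(3.125) = 16.15625, f(4) = 26.
T_4 = (Δt/2)·[f(t_0) + 2f(t_1) + 2f(t_2) + 2f(t_3) + f(t_4)].
Sum = 40.8515625.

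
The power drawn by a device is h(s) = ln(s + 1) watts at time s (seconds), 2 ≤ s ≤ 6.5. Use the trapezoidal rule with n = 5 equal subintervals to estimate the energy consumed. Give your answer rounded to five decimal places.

Δs = (6.5 − 2)/5 = 0.9.
h(2) ≈ 1.09861, h(2.9) ≈ 1.36098, h(3.8) ≈ 1.56862, h(4.7) ≈ 1.74047, h(5.6) ≈ 1.88707, h(6.5) ≈ 2.01490.
T_5 = (Δs/2)·[h(s_0) + 2h(s_1) + ... + 2h(s_{4}) + h(s_5)].
Sum ≈ 7.30250.

7.30250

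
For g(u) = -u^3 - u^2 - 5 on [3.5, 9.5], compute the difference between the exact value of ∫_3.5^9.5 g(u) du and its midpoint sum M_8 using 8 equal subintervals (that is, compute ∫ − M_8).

Exact integral: ∫_3.5^9.5 g(u) du = -2300.25.
M_8 = -2294.484375.
Error = -2300.25 − (-2294.484375) = -5.765625.

-5.765625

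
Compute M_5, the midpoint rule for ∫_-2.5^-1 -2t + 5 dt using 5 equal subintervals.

Δt = (-1 − (-2.5))/5 = 0.3.
Midpoints: -2.35, -2.05, -1.75, -1.45, -1.15.
f(-2.35) = 9.7, f(-2.05) = 9.1, f(-1.75) = 8.5, f(-1.45) = 7.9, f(-1.15) = 7.3.
Sum = Δt · [f(-2.35) + f(-2.05) + f(-1.75) + f(-1.45) + f(-1.15)].
Sum = 12.75.

12.75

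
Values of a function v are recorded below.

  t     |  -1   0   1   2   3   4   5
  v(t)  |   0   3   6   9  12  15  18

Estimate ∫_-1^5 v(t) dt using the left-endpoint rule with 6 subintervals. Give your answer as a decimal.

45

Δt = 1.
Sum = 1·[0 + 3 + 6 + 9 + 12 + 15] = 45.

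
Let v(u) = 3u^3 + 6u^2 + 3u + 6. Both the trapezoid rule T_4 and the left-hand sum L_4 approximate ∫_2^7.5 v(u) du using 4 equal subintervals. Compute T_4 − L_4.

1080.4921875

T_4 ≈ 3384.659180.
L_4 ≈ 2304.166992.
T_4 − L_4 = 1080.4921875.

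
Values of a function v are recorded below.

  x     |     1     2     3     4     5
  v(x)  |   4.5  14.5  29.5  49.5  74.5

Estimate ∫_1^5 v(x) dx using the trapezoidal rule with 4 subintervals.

133

Δx = 1.
T_4 = (1/2)·[4.5 + 2·14.5 + 2·29.5 + 2·49.5 + 74.5] = 133.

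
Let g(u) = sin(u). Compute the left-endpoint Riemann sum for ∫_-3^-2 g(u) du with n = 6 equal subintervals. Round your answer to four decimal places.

-0.5085

Δu = (-2 − (-3))/6 = 1/6.
Left endpoints: -3, -17/6, -8/3, -2.5, -7/3, -13/6.
g(-3) ≈ -0.1411, g(-17/6) ≈ -0.3034, g(-8/3) ≈ -0.4573, g(-2.5) ≈ -0.5985, g(-7/3) ≈ -0.7231, g(-13/6) ≈ -0.8277.
Sum = Δu · [g(-3) + g(-17/6) + g(-8/3) + ...].
Sum ≈ -0.5085.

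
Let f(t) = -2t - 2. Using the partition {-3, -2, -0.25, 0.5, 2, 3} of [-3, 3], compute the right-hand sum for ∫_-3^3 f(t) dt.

Subinterval widths: 1, 1.75, 0.75, 1.5, 1.
Right endpoints: -2, -0.25, 0.5, 2, 3.
f(-2) = 2, f(-0.25) = -1.5, f(0.5) = -3, f(2) = -6, f(3) = -8.
Sum = Σ Δt_i · f(t_i).
Sum = -19.875.

-19.875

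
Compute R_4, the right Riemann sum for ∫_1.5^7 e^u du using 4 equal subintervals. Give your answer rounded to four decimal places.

Δu = (7 − 1.5)/4 = 1.375.
Right endpoints: 2.875, 4.25, 5.625, 7.
f(2.875) ≈ 17.7254, f(4.25) ≈ 70.1054, f(5.625) ≈ 277.2723, f(7) ≈ 1096.6332.
Sum = Δu · [f(2.875) + f(4.25) + f(5.625) + f(7)].
Sum ≈ 2009.8874.

2009.8874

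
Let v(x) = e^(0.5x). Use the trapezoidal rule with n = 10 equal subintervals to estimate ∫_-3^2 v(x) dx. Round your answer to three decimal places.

5.016

Δx = (2 − (-3))/10 = 0.5.
v(-3) ≈ 0.223, v(-2.5) ≈ 0.287, v(-2) ≈ 0.368, v(-1.5) ≈ 0.472, v(-1) ≈ 0.607, v(-0.5) ≈ 0.779, v(0) ≈ 1.000, v(0.5) ≈ 1.284, v(1) ≈ 1.649, v(1.5) ≈ 2.117, v(2) ≈ 2.718.
T_10 = (Δx/2)·[v(x_0) + 2v(x_1) + ... + 2v(x_{9}) + v(x_10)].
Sum ≈ 5.016.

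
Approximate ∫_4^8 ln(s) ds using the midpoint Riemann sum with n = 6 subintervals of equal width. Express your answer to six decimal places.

7.092663

Δs = (8 − 4)/6 = 2/3.
Midpoints: 13/3, 5, 17/3, 19/3, 7, 23/3.
f(13/3) ≈ 1.466337, f(5) ≈ 1.609438, f(17/3) ≈ 1.734601, f(19/3) ≈ 1.845827, f(7) ≈ 1.945910, f(23/3) ≈ 2.036882.
Sum = Δs · [f(13/3) + f(5) + f(17/3) + ...].
Sum ≈ 7.092663.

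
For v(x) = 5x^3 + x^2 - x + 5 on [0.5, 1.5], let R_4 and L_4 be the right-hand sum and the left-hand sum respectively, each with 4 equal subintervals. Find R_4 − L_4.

R_4 = 13.65625.
L_4 = 9.34375.
R_4 − L_4 = 4.3125.

4.3125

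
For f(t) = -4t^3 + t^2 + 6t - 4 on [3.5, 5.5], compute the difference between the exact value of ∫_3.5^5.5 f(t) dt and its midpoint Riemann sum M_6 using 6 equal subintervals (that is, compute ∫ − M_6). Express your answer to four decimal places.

Exact integral: ∫_3.5^5.5 f(t) dt ≈ -677.833333.
M_6 ≈ -676.851852.
Error ≈ -677.833333 − (-676.851852) ≈ -0.9815.

-0.9815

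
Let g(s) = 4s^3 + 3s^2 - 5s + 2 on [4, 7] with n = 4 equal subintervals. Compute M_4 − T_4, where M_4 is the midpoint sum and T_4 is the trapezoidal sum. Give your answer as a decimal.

M_4 = 2337.796875.
T_4 = 2366.90625.
M_4 − T_4 = -29.109375.

-29.109375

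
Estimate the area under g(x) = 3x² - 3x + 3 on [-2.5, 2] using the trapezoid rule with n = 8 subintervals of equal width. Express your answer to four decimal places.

Δx = (2 − (-2.5))/8 = 0.5625.
g(-2.5) = 29.25, g(-1.9375) = 20.07421875, g(-1.375) = 12.796875, g(-0.8125) = 7.41796875, g(-0.25) = 3.9375, g(0.3125) = 2.35546875, g(0.875) = 2.671875, g(1.4375) = 4.88671875, g(2) = 9.
T_8 = (Δx/2)·[g(x_0) + 2g(x_1) + ... + 2g(x_{7}) + g(x_8)].
Sum ≈ 41.2119.

41.2119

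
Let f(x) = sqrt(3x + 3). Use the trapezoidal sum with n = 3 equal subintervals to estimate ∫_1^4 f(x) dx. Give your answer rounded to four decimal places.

Δx = (4 − 1)/3 = 1.
f(1) ≈ 2.4495, f(2) ≈ 3.0000, f(3) ≈ 3.4641, f(4) ≈ 3.8730.
T_3 = (Δx/2)·[f(x_0) + 2f(x_1) + 2f(x_2) + f(x_3)].
Sum ≈ 9.6253.

9.6253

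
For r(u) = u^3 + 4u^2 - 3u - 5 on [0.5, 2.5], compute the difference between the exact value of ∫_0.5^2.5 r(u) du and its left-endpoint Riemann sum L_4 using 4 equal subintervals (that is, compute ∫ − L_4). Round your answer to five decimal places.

7.66667

Exact integral: ∫_0.5^2.5 r(u) du ≈ 11.4166667.
L_4 = 3.75.
Error ≈ 11.4166667 − 3.75 ≈ 7.66667.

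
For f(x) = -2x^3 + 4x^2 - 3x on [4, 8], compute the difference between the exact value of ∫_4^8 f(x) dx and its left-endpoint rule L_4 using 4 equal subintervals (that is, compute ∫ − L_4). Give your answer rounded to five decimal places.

-336.66667

Exact integral: ∫_4^8 f(x) dx ≈ -1394.6666667.
L_4 = -1058.
Error ≈ -1394.6666667 − (-1058) ≈ -336.66667.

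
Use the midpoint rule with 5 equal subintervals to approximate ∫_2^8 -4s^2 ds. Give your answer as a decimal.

Δs = (8 − 2)/5 = 1.2.
Midpoints: 2.6, 3.8, 5, 6.2, 7.4.
f(2.6) = -27.04, f(3.8) = -57.76, f(5) = -100, f(6.2) = -153.76, f(7.4) = -219.04.
Sum = Δs · [f(2.6) + f(3.8) + f(5) + f(6.2) + f(7.4)].
Sum = -669.12.

-669.12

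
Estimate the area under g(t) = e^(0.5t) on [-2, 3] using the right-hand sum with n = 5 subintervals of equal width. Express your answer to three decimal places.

10.455

Δt = (3 − (-2))/5 = 1.
Right endpoints: -1, 0, 1, 2, 3.
g(-1) ≈ 0.607, g(0) ≈ 1.000, g(1) ≈ 1.649, g(2) ≈ 2.718, g(3) ≈ 4.482.
Sum = Δt · [g(-1) + g(0) + g(1) + g(2) + g(3)].
Sum ≈ 10.455.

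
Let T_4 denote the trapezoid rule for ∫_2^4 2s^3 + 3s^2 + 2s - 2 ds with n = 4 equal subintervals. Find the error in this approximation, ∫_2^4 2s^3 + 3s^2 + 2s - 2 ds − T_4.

-1.75

Exact integral: ∫_2^4 f(s) ds = 184.
T_4 = 185.75.
Error = 184 − 185.75 = -1.75.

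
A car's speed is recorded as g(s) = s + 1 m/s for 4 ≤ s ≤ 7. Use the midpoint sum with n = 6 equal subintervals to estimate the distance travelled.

19.5

Δs = (7 − 4)/6 = 0.5.
Midpoints: 4.25, 4.75, 5.25, 5.75, 6.25, 6.75.
g(4.25) = 5.25, g(4.75) = 5.75, g(5.25) = 6.25, g(5.75) = 6.75, g(6.25) = 7.25, g(6.75) = 7.75.
Sum = Δs · [g(4.25) + g(4.75) + g(5.25) + ...].
Sum = 19.5.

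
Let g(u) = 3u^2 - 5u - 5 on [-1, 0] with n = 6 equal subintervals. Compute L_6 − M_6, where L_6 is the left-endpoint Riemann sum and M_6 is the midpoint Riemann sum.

L_6 ≈ -0.81944444.
M_6 ≈ -1.50694444.
L_6 − M_6 = 0.6875.

0.6875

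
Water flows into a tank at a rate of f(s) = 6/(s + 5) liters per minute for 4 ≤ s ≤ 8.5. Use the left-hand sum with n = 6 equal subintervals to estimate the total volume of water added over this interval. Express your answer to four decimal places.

2.5181

Δs = (8.5 − 4)/6 = 0.75.
Left endpoints: 4, 4.75, 5.5, 6.25, 7, 7.75.
f(4) = 2/3, f(4.75) = 8/13, f(5.5) = 4/7, f(6.25) = 8/15, f(7) = 0.5, f(7.75) = 8/17.
Sum = Δs · [f(4) + f(4.75) + f(5.5) + ...].
Sum ≈ 2.5181.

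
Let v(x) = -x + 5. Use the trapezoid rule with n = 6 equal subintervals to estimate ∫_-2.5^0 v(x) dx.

Δx = (0 − (-2.5))/6 = 5/12.
v(-2.5) = 7.5, v(-25/12) = 85/12, v(-5/3) = 20/3, v(-1.25) = 6.25, v(-5/6) = 35/6, v(-5/12) = 65/12, v(0) = 5.
T_6 = (Δx/2)·[v(x_0) + 2v(x_1) + ... + 2v(x_{5}) + v(x_6)].
Sum = 15.625.

15.625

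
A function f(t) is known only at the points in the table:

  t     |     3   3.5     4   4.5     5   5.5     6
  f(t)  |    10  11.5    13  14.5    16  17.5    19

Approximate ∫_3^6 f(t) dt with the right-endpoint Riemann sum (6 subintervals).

45.75

Δt = 0.5.
Sum = 0.5·[11.5 + 13 + 14.5 + 16 + 17.5 + 19] = 45.75.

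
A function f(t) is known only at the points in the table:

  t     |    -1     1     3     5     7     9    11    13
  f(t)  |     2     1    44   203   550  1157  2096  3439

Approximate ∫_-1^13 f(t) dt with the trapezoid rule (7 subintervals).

11543

Δt = 2.
T_7 = (2/2)·[2 + 2·1 + 2·44 + 2·203 + 2·550 + 2·1157 + 2·2096 + 3439] = 11543.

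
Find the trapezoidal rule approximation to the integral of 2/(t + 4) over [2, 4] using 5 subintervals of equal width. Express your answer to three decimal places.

Δt = (4 − 2)/5 = 0.4.
f(2) = 1/3, f(2.4) = 0.3125, f(2.8) = 5/17, f(3.2) = 5/18, f(3.6) = 5/19, f(4) = 0.25.
T_5 = (Δt/2)·[f(t_0) + 2f(t_1) + ... + 2f(t_{4}) + f(t_5)].
Sum ≈ 0.576.

0.576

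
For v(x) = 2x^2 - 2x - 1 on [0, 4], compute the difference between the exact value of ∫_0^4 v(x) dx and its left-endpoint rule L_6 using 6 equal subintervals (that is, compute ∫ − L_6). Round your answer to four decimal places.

7.4074

Exact integral: ∫_0^4 v(x) dx ≈ 22.666667.
L_6 ≈ 15.259259.
Error ≈ 22.666667 − 15.259259 ≈ 7.4074.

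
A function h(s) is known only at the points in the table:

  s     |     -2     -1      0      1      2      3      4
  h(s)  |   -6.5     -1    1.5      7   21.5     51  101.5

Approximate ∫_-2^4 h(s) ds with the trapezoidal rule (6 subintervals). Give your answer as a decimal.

127.5

Δs = 1.
T_6 = (1/2)·[(-6.5) + 2·(-1) + 2·1.5 + 2·7 + 2·21.5 + 2·51 + 101.5] = 127.5.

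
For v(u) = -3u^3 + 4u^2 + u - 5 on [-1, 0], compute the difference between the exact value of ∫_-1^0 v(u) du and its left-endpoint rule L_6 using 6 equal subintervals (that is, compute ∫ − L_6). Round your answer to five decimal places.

-0.53935

Exact integral: ∫_-1^0 v(u) du ≈ -3.4166667.
L_6 ≈ -2.8773148.
Error ≈ -3.4166667 − (-2.8773148) ≈ -0.53935.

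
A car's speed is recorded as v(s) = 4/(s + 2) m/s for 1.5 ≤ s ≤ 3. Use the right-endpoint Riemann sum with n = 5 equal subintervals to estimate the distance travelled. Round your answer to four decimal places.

1.3765

Δs = (3 − 1.5)/5 = 0.3.
Right endpoints: 1.8, 2.1, 2.4, 2.7, 3.
v(1.8) = 20/19, v(2.1) = 40/41, v(2.4) = 10/11, v(2.7) = 40/47, v(3) = 0.8.
Sum = Δs · [v(1.8) + v(2.1) + v(2.4) + v(2.7) + v(3)].
Sum ≈ 1.3765.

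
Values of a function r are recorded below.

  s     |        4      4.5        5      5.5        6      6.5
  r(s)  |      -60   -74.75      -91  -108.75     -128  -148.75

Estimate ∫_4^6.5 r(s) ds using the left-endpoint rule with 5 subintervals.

Δs = 0.5.
Sum = 0.5·[(-60) + (-74.75) + (-91) + (-108.75) + (-128)] = -231.25.

-231.25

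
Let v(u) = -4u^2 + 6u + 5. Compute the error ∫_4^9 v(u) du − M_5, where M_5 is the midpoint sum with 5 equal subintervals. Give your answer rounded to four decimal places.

Exact integral: ∫_4^9 v(u) du ≈ -666.666667.
M_5 = -665.
Error ≈ -666.666667 − (-665) ≈ -1.6667.

-1.6667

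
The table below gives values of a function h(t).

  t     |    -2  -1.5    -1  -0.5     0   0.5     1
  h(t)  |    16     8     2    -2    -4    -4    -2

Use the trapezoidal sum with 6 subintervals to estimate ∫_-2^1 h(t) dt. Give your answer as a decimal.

Δt = 0.5.
T_6 = (0.5/2)·[16 + 2·8 + 2·2 + 2·(-2) + 2·(-4) + 2·(-4) + (-2)] = 3.5.

3.5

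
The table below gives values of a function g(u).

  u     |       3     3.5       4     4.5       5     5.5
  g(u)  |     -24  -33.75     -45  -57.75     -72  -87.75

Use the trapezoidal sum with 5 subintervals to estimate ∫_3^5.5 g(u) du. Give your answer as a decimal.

-132.1875

Δu = 0.5.
T_5 = (0.5/2)·[(-24) + 2·(-33.75) + 2·(-45) + 2·(-57.75) + 2·(-72) + (-87.75)] = -132.1875.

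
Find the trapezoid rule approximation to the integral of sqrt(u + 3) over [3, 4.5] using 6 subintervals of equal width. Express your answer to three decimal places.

3.895

Δu = (4.5 − 3)/6 = 0.25.
f(3) ≈ 2.449, f(3.25) ≈ 2.500, f(3.5) ≈ 2.550, f(3.75) ≈ 2.598, f(4) ≈ 2.646, f(4.25) ≈ 2.693, f(4.5) ≈ 2.739.
T_6 = (Δu/2)·[f(u_0) + 2f(u_1) + ... + 2f(u_{5}) + f(u_6)].
Sum ≈ 3.895.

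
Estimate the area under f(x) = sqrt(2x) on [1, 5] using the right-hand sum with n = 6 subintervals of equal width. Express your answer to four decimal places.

Δx = (5 − 1)/6 = 2/3.
Right endpoints: 5/3, 7/3, 3, 11/3, 13/3, 5.
f(5/3) ≈ 1.8257, f(7/3) ≈ 2.1602, f(3) ≈ 2.4495, f(11/3) ≈ 2.7080, f(13/3) ≈ 2.9439, f(5) ≈ 3.1623.
Sum = Δx · [f(5/3) + f(7/3) + f(3) + ...].
Sum ≈ 10.1665.

10.1665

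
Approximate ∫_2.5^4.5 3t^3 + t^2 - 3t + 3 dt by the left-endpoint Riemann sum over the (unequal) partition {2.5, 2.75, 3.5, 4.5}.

194.05859375

Subinterval widths: 0.25, 0.75, 1.
Left endpoints: 2.5, 2.75, 3.5.
f(2.5) = 48.625, f(2.75) = 64.703125, f(3.5) = 133.375.
Sum = Σ Δt_i · f(t_i).
Sum = 194.05859375.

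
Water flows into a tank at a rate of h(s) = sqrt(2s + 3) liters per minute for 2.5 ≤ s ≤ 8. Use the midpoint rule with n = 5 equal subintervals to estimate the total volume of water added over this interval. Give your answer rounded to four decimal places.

Δs = (8 − 2.5)/5 = 1.1.
Midpoints: 3.05, 4.15, 5.25, 6.35, 7.45.
h(3.05) ≈ 3.0166, h(4.15) ≈ 3.3615, h(5.25) ≈ 3.6742, h(6.35) ≈ 3.9623, h(7.45) ≈ 4.2308.
Sum = Δs · [h(3.05) + h(4.15) + h(5.25) + h(6.35) + h(7.45)].
Sum ≈ 20.0701.

20.0701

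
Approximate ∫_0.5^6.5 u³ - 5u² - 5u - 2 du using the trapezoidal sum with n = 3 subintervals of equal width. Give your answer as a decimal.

-106.25

Δu = (6.5 − 0.5)/3 = 2.
f(0.5) = -5.625, f(2.5) = -30.125, f(4.5) = -34.625, f(6.5) = 28.875.
T_3 = (Δu/2)·[f(u_0) + 2f(u_1) + 2f(u_2) + f(u_3)].
Sum = -106.25.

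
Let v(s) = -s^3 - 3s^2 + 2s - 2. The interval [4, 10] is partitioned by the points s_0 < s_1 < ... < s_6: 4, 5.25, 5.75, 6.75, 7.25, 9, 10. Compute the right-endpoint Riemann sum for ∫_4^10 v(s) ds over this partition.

-4064.37890625

Subinterval widths: 1.25, 0.5, 1, 0.5, 1.75, 1.
Right endpoints: 5.25, 5.75, 6.75, 7.25, 9, 10.
v(5.25) = -218.890625, v(5.75) = -279.796875, v(6.75) = -432.734375, v(7.25) = -526.265625, v(9) = -956, v(10) = -1282.
Sum = Σ Δs_i · v(s_i).
Sum = -4064.37890625.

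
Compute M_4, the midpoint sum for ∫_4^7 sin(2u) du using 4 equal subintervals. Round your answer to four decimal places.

-0.1553

Δu = (7 − 4)/4 = 0.75.
Midpoints: 4.375, 5.125, 5.875, 6.625.
f(4.375) ≈ 0.6247, f(5.125) ≈ -0.7347, f(5.875) ≈ -0.7287, f(6.625) ≈ 0.6316.
Sum = Δu · [f(4.375) + f(5.125) + f(5.875) + f(6.625)].
Sum ≈ -0.1553.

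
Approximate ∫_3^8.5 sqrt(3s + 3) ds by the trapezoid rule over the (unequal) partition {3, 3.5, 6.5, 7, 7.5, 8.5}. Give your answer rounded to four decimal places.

Subinterval widths: 0.5, 3, 0.5, 0.5, 1.
f(3) ≈ 3.4641, f(3.5) ≈ 3.6742, f(6.5) ≈ 4.7434, f(7) ≈ 4.8990, f(7.5) ≈ 5.0498, f(8.5) ≈ 5.3385.
On each subinterval the trapezoid contributes (Δs_i/2)·[f(s_{i-1}) + f(s_i)].
Sum ≈ 24.5030.

24.5030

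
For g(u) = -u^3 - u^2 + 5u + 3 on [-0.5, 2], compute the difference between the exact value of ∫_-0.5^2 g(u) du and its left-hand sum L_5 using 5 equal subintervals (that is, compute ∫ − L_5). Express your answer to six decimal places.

Exact integral: ∫_-0.5^2 g(u) du ≈ 10.18229167.
L_5 = 9.6875.
Error ≈ 10.18229167 − 9.6875 ≈ 0.494792.

0.494792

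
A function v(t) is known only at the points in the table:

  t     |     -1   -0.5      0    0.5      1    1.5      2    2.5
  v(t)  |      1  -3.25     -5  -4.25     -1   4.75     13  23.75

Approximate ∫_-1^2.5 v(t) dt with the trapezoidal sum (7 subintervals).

8.3125

Δt = 0.5.
T_7 = (0.5/2)·[1 + 2·(-3.25) + 2·(-5) + 2·(-4.25) + 2·(-1) + 2·4.75 + 2·13 + 23.75] = 8.3125.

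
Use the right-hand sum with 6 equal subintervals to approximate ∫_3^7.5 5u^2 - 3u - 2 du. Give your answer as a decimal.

663.890625

Δu = (7.5 − 3)/6 = 0.75.
Right endpoints: 3.75, 4.5, 5.25, 6, 6.75, 7.5.
f(3.75) = 57.0625, f(4.5) = 85.75, f(5.25) = 120.0625, f(6) = 160, f(6.75) = 205.5625, f(7.5) = 256.75.
Sum = Δu · [f(3.75) + f(4.5) + f(5.25) + ...].
Sum = 663.890625.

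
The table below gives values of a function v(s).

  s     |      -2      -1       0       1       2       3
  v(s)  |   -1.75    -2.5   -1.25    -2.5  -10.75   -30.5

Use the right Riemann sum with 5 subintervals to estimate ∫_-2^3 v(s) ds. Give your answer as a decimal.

Δs = 1.
Sum = 1·[(-2.5) + (-1.25) + (-2.5) + (-10.75) + (-30.5)] = -47.5.

-47.5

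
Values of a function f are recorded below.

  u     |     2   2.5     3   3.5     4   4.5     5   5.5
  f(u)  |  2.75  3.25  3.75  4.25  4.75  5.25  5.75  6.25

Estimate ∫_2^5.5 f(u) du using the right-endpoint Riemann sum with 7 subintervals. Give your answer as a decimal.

Δu = 0.5.
Sum = 0.5·[3.25 + 3.75 + 4.25 + 4.75 + 5.25 + 5.75 + 6.25] = 16.625.

16.625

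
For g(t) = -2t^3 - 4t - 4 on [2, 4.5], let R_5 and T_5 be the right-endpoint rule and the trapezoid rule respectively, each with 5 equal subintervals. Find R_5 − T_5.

-44.0625

R_5 = -285.625.
T_5 = -241.5625.
R_5 − T_5 = -44.0625.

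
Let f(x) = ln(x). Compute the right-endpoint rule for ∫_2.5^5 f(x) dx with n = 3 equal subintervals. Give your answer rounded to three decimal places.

3.534

Δx = (5 − 2.5)/3 = 5/6.
Right endpoints: 10/3, 25/6, 5.
f(10/3) ≈ 1.204, f(25/6) ≈ 1.427, f(5) ≈ 1.609.
Sum = Δx · [f(10/3) + f(25/6) + f(5)].
Sum ≈ 3.534.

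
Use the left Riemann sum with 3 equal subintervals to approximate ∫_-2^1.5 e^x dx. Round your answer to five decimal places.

Δx = (1.5 − (-2))/3 = 7/6.
Left endpoints: -2, -5/6, 1/3.
f(-2) ≈ 0.13534, f(-5/6) ≈ 0.43460, f(1/3) ≈ 1.39561.
Sum = Δx · [f(-2) + f(-5/6) + f(1/3)].
Sum ≈ 2.29314.

2.29314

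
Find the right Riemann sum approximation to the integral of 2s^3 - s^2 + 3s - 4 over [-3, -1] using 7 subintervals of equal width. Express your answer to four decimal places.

Δs = (-1 − (-3))/7 = 2/7.
Right endpoints: -19/7, -17/7, -15/7, -13/7, -11/7, -9/7, -1.
f(-19/7) = -20410/343, f(-17/7) = -15720/343, f(-15/7) = -11902/343, f(-13/7) = -8860/343, f(-11/7) = -6498/343, f(-9/7) = -4720/343, f(-1) = -10.
Sum = Δs · [f(-19/7) + f(-17/7) + f(-15/7) + ...].
Sum ≈ -59.5918.

-59.5918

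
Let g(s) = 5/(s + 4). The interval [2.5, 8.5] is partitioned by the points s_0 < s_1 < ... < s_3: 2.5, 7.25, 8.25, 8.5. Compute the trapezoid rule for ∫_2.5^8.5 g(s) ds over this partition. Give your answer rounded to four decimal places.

Subinterval widths: 4.75, 1, 0.25.
g(2.5) = 10/13, g(7.25) = 4/9, g(8.25) = 20/49, g(8.5) = 0.4.
On each subinterval the trapezoid contributes (Δs_i/2)·[g(s_{i-1}) + g(s_i)].
Sum ≈ 3.4098.

3.4098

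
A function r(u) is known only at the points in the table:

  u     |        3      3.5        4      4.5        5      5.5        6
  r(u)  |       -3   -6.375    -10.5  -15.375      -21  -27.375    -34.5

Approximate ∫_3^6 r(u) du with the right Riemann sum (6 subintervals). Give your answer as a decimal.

-57.5625

Δu = 0.5.
Sum = 0.5·[(-6.375) + (-10.5) + (-15.375) + (-21) + (-27.375) + (-34.5)] = -57.5625.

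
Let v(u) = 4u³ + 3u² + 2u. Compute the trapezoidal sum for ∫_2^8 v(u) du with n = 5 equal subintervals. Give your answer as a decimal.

Δu = (8 − 2)/5 = 1.2.
v(2) = 48, v(3.2) = 168.192, v(4.4) = 407.616, v(5.6) = 807.744, v(6.8) = 1410.048, v(8) = 2256.
T_5 = (Δu/2)·[v(u_0) + 2v(u_1) + ... + 2v(u_{4}) + v(u_5)].
Sum = 4734.72.

4734.72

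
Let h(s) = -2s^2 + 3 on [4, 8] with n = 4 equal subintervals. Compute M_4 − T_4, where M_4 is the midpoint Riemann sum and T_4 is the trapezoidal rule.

M_4 = -286.
T_4 = -288.
M_4 − T_4 = 2.

2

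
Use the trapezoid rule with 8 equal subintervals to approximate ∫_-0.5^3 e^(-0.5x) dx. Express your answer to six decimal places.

Δx = (3 − (-0.5))/8 = 0.4375.
f(-0.5) ≈ 1.284025, f(-0.0625) ≈ 1.031743, f(0.375) ≈ 0.829029, f(0.8125) ≈ 0.666144, f(1.25) ≈ 0.535261, f(1.6875) ≈ 0.430095, f(2.125) ≈ 0.345591, f(2.5625) ≈ 0.277690, f(3) ≈ 0.223130.
T_8 = (Δx/2)·[f(x_0) + 2f(x_1) + ... + 2f(x_{7}) + f(x_8)].
Sum ≈ 2.130245.

2.130245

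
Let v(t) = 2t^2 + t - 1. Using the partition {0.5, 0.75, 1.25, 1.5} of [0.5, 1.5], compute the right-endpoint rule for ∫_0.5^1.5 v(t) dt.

3.15625

Subinterval widths: 0.25, 0.5, 0.25.
Right endpoints: 0.75, 1.25, 1.5.
v(0.75) = 0.875, v(1.25) = 3.375, v(1.5) = 5.
Sum = Σ Δt_i · v(t_i).
Sum = 3.15625.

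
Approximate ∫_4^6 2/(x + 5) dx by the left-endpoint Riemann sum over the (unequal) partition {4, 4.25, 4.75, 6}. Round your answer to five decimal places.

0.42007

Subinterval widths: 0.25, 0.5, 1.25.
Left endpoints: 4, 4.25, 4.75.
f(4) = 2/9, f(4.25) = 8/37, f(4.75) = 8/39.
Sum = Σ Δx_i · f(x_i).
Sum ≈ 0.42007.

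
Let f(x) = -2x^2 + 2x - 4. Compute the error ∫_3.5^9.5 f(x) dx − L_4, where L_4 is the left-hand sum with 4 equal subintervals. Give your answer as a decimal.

Exact integral: ∫_3.5^9.5 f(x) dx = -489.
L_4 = -385.5.
Error = -489 − (-385.5) = -103.5.

-103.5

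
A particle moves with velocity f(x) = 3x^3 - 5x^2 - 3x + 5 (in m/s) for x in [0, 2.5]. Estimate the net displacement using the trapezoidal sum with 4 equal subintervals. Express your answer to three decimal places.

Δx = (2.5 − 0)/4 = 0.625.
f(0) = 5, f(0.625) = 975/512, f(1.25) = -0.703125, f(1.875) = 805/512, f(2.5) = 13.125.
T_4 = (Δx/2)·[f(x_0) + 2f(x_1) + 2f(x_2) + 2f(x_3) + f(x_4)].
Sum ≈ 7.397.

7.397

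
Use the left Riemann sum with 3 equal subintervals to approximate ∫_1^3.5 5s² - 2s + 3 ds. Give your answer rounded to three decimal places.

Δs = (3.5 − 1)/3 = 5/6.
Left endpoints: 1, 11/6, 8/3.
f(1) = 6, f(11/6) = 581/36, f(8/3) = 299/9.
Sum = Δs · [f(1) + f(11/6) + f(8/3)].
Sum ≈ 46.134.

46.134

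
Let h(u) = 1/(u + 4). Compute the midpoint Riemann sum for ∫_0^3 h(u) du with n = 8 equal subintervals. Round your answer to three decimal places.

Δu = (3 − 0)/8 = 0.375.
Midpoints: 0.1875, 0.5625, 0.9375, 1.3125, 1.6875, 2.0625, 2.4375, 2.8125.
h(0.1875) = 16/67, h(0.5625) = 16/73, h(0.9375) = 16/79, h(1.3125) = 16/85, h(1.6875) = 16/91, h(2.0625) = 16/97, h(2.4375) = 16/103, h(2.8125) = 16/109.
Sum = Δu · [h(0.1875) + h(0.5625) + h(0.9375) + ...].
Sum ≈ 0.559.

0.559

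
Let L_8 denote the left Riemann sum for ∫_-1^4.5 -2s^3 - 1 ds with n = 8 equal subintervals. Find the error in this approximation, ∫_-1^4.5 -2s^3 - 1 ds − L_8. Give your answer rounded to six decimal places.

-58.786621

Exact integral: ∫_-1^4.5 f(s) ds = -210.03125.
L_8 ≈ -151.24462891.
Error ≈ -210.03125 − (-151.24462891) ≈ -58.786621.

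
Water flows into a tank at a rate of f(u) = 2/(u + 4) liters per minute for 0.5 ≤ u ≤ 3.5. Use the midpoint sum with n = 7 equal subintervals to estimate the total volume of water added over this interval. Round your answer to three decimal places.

Δu = (3.5 − 0.5)/7 = 3/7.
Midpoints: 5/7, 8/7, 11/7, 2, 17/7, 20/7, 23/7.
f(5/7) = 14/33, f(8/7) = 7/18, f(11/7) = 14/39, f(2) = 1/3, f(17/7) = 14/45, f(20/7) = 7/24, f(23/7) = 14/51.
Sum = Δu · [f(5/7) + f(8/7) + f(11/7) + ...].
Sum ≈ 1.021.

1.021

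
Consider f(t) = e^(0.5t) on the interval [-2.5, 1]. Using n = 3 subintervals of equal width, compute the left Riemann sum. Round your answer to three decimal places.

Δt = (1 − (-2.5))/3 = 7/6.
Left endpoints: -2.5, -4/3, -1/6.
f(-2.5) ≈ 0.287, f(-4/3) ≈ 0.513, f(-1/6) ≈ 0.920.
Sum = Δt · [f(-2.5) + f(-4/3) + f(-1/6)].
Sum ≈ 2.007.

2.007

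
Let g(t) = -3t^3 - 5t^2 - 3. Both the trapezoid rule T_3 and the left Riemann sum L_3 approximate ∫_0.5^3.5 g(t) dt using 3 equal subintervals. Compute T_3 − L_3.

T_3 = -204.25.
L_3 = -110.125.
T_3 − L_3 = -94.125.

-94.125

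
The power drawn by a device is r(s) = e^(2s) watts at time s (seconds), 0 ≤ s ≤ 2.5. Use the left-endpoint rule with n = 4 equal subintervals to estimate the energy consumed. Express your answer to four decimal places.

36.9962

Δs = (2.5 − 0)/4 = 0.625.
Left endpoints: 0, 0.625, 1.25, 1.875.
r(0) ≈ 1.0000, r(0.625) ≈ 3.4903, r(1.25) ≈ 12.1825, r(1.875) ≈ 42.5211.
Sum = Δs · [r(0) + r(0.625) + r(1.25) + r(1.875)].
Sum ≈ 36.9962.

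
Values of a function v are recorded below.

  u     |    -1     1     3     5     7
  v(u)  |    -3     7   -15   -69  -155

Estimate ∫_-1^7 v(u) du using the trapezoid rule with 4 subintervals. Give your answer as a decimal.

Δu = 2.
T_4 = (2/2)·[(-3) + 2·7 + 2·(-15) + 2·(-69) + (-155)] = -312.

-312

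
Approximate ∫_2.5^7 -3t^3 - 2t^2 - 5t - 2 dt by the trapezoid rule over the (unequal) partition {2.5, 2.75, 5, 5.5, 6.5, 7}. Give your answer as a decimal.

Subinterval widths: 0.25, 2.25, 0.5, 1, 0.5.
f(2.5) = -73.875, f(2.75) = -93.265625, f(5) = -452, f(5.5) = -589.125, f(6.5) = -942.875, f(7) = -1164.
On each subinterval the trapezoid contributes (Δt_i/2)·[f(t_{i-1}) + f(t_i)].
Sum = -2187.31640625.

-2187.31640625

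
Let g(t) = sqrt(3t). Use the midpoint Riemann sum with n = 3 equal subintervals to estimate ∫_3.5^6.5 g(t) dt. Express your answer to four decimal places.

Δt = (6.5 − 3.5)/3 = 1.
Midpoints: 4, 5, 6.
g(4) ≈ 3.4641, g(5) ≈ 3.8730, g(6) ≈ 4.2426.
Sum = Δt · [g(4) + g(5) + g(6)].
Sum ≈ 11.5797.

11.5797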